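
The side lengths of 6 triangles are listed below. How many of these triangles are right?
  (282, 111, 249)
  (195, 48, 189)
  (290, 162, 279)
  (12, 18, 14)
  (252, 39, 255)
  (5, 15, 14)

2

(282,111,249): 111²+249² = 74322 < 79524 = 282² → obtuse
(195,48,189): 48²+189² = 38025 = 195² → right
(290,162,279): 162²+279² = 104085 > 84100 = 290² → acute
(12,18,14): 12²+14² = 340 > 324 = 18² → acute
(252,39,255): 39²+252² = 65025 = 255² → right
(5,15,14): 5²+14² = 221 < 225 = 15² → obtuse
2 of the 6 are right.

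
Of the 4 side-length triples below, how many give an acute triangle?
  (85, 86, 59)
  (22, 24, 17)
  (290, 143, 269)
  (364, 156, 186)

(85,86,59): 59²+85² = 10706 > 7396 = 86² → acute
(22,24,17): 17²+22² = 773 > 576 = 24² → acute
(290,143,269): 143²+269² = 92810 > 84100 = 290² → acute
(364,156,186): 156+186 ≤ 364, not a triangle
3 of the 4 are acute.

3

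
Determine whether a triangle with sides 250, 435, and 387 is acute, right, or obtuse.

acute

Compare the square of the longest side to the sum of squares of the other two: 250² + 387² = 212269 > 189225 = 435².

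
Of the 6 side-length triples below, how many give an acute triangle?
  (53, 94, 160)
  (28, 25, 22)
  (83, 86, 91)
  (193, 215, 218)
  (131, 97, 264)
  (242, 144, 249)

(53,94,160): 53+94 ≤ 160, not a triangle
(28,25,22): 22²+25² = 1109 > 784 = 28² → acute
(83,86,91): 83²+86² = 14285 > 8281 = 91² → acute
(193,215,218): 193²+215² = 83474 > 47524 = 218² → acute
(131,97,264): 97+131 ≤ 264, not a triangle
(242,144,249): 144²+242² = 79300 > 62001 = 249² → acute
4 of the 6 are acute.

4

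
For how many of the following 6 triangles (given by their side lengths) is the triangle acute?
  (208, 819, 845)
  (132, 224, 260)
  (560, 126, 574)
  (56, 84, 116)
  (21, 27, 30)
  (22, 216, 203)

(208,819,845): 208²+819² = 714025 = 845² → right
(132,224,260): 132²+224² = 67600 = 260² → right
(560,126,574): 126²+560² = 329476 = 574² → right
(56,84,116): 56²+84² = 10192 < 13456 = 116² → obtuse
(21,27,30): 21²+27² = 1170 > 900 = 30² → acute
(22,216,203): 22²+203² = 41693 < 46656 = 216² → obtuse
1 of the 6 is acute.

1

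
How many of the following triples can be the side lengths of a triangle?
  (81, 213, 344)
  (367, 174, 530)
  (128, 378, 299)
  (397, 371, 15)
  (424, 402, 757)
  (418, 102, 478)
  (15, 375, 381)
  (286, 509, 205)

(81,213,344): 81+213 ≤ 344 → not valid
(174,367,530): 174+367 > 530 → valid
(128,299,378): 128+299 > 378 → valid
(15,371,397): 15+371 ≤ 397 → not valid
(402,424,757): 402+424 > 757 → valid
(102,418,478): 102+418 > 478 → valid
(15,375,381): 15+375 > 381 → valid
(205,286,509): 205+286 ≤ 509 → not valid
5 of the 8 triples form a triangle.

5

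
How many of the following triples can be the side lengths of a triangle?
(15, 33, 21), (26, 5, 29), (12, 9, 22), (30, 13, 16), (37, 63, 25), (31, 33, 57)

(15,21,33): 15+21 > 33 → valid
(5,26,29): 5+26 > 29 → valid
(9,12,22): 9+12 ≤ 22 → not valid
(13,16,30): 13+16 ≤ 30 → not valid
(25,37,63): 25+37 ≤ 63 → not valid
(31,33,57): 31+33 > 57 → valid
3 of the 6 triples form a triangle.

3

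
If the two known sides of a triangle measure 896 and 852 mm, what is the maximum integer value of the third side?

The third side must be strictly less than 896 + 852 = 1748.
The largest integer below 1748 is 1747.

1747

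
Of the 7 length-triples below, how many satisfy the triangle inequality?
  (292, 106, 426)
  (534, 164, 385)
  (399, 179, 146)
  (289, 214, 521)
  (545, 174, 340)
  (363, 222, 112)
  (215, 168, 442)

(106,292,426): 106+292 ≤ 426 → not valid
(164,385,534): 164+385 > 534 → valid
(146,179,399): 146+179 ≤ 399 → not valid
(214,289,521): 214+289 ≤ 521 → not valid
(174,340,545): 174+340 ≤ 545 → not valid
(112,222,363): 112+222 ≤ 363 → not valid
(168,215,442): 168+215 ≤ 442 → not valid
1 of the 7 triples forms a triangle.

1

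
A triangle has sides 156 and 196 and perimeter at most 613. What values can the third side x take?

Triangle inequality alone gives 40 < x < 352.
The perimeter condition gives x ≤ 613 − 156 − 196 = 261.
Intersecting the two: 40 < x ≤ 261.

40 < x ≤ 261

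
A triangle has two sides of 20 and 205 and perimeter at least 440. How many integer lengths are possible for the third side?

Triangle inequality: 185 < x < 225. Perimeter ≥ 440 gives x ≥ 440 − 20 − 205 = 215.
So 215 ≤ x < 225; integers 215 through 224: 10 values.

10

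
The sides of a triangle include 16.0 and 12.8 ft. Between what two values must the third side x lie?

By the triangle inequality, x must be less than 16.0 + 12.8 = 28.8 and greater than |16.0 − 12.8| = 3.2.

3.2 < x < 28.8 (ft)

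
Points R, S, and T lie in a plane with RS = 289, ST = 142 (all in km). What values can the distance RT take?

By the triangle inequality, |289 − 142| ≤ RT ≤ 289 + 142.

147 ≤ RT ≤ 431 km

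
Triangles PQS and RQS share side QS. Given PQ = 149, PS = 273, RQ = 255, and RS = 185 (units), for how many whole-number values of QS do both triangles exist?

From triangle PQS: 124 < QS < 422.
From triangle RQS: 70 < QS < 440.
Intersection: 124 < QS < 422, so integers 125 through 421: 297 values.

297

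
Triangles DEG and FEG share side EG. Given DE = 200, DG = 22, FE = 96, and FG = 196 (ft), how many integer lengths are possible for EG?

From triangle DEG: 178 < EG < 222.
From triangle FEG: 100 < EG < 292.
Intersection: 178 < EG < 222, so integers 179 through 221: 43 values.

43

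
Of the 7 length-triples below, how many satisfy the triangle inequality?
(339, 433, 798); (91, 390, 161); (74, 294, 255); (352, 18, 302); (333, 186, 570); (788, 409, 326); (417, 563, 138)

(339,433,798): 339+433 ≤ 798 → not valid
(91,161,390): 91+161 ≤ 390 → not valid
(74,255,294): 74+255 > 294 → valid
(18,302,352): 18+302 ≤ 352 → not valid
(186,333,570): 186+333 ≤ 570 → not valid
(326,409,788): 326+409 ≤ 788 → not valid
(138,417,563): 138+417 ≤ 563 → not valid
1 of the 7 triples forms a triangle.

1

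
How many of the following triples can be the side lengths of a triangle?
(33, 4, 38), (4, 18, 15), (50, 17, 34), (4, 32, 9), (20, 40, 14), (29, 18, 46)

3

(4,33,38): 4+33 ≤ 38 → not valid
(4,15,18): 4+15 > 18 → valid
(17,34,50): 17+34 > 50 → valid
(4,9,32): 4+9 ≤ 32 → not valid
(14,20,40): 14+20 ≤ 40 → not valid
(18,29,46): 18+29 > 46 → valid
3 of the 6 triples form a triangle.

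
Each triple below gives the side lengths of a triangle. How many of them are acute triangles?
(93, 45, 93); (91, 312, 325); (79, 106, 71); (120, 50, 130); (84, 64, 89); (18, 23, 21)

(93,45,93): 45²+93² = 10674 > 8649 = 93² → acute
(91,312,325): 91²+312² = 105625 = 325² → right
(79,106,71): 71²+79² = 11282 > 11236 = 106² → acute
(120,50,130): 50²+120² = 16900 = 130² → right
(84,64,89): 64²+84² = 11152 > 7921 = 89² → acute
(18,23,21): 18²+21² = 765 > 529 = 23² → acute
4 of the 6 are acute.

4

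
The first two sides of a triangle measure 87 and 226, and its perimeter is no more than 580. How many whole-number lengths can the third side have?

128

Triangle inequality: 139 < x < 313. Perimeter ≤ 580 gives x ≤ 580 − 87 − 226 = 267.
So 139 < x ≤ 267; integers 140 through 267: 128 values.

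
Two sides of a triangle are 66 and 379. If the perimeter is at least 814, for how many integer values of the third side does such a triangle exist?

Triangle inequality: 313 < x < 445. Perimeter ≥ 814 gives x ≥ 814 − 66 − 379 = 369.
So 369 ≤ x < 445; integers 369 through 444: 76 values.

76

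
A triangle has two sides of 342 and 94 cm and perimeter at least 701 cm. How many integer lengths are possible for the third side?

Triangle inequality: 248 < x < 436. Perimeter ≥ 701 gives x ≥ 701 − 342 − 94 = 265.
So 265 ≤ x < 436; integers 265 through 435: 171 values.

171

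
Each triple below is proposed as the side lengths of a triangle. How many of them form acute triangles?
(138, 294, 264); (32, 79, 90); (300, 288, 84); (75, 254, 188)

(138,294,264): 138²+264² = 88740 > 86436 = 294² → acute
(32,79,90): 32²+79² = 7265 < 8100 = 90² → obtuse
(300,288,84): 84²+288² = 90000 = 300² → right
(75,254,188): 75²+188² = 40969 < 64516 = 254² → obtuse
1 of the 4 is acute.

1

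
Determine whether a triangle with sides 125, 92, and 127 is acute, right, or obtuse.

acute

Compare the square of the longest side to the sum of squares of the other two: 92² + 125² = 24089 > 16129 = 127².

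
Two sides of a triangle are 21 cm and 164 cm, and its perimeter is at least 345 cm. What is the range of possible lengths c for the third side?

Triangle inequality alone gives 143 < c < 185.
The perimeter condition gives c ≥ 345 − 21 − 164 = 160.
Intersecting the two: 160 ≤ c < 185.

160 ≤ c < 185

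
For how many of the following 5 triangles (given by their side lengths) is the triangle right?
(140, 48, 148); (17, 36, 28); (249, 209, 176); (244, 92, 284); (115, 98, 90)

(140,48,148): 48²+140² = 21904 = 148² → right
(17,36,28): 17²+28² = 1073 < 1296 = 36² → obtuse
(249,209,176): 176²+209² = 74657 > 62001 = 249² → acute
(244,92,284): 92²+244² = 68000 < 80656 = 284² → obtuse
(115,98,90): 90²+98² = 17704 > 13225 = 115² → acute
1 of the 5 is right.

1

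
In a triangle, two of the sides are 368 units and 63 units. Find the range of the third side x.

305 < x < 431

By the triangle inequality, x must be less than 368 + 63 = 431 and greater than |368 − 63| = 305.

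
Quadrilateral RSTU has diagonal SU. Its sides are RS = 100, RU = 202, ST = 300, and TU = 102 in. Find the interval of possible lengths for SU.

198 < SU < 302

From triangle RSU: |100 − 202| < SU < 100 + 202, i.e. 102 < SU < 302.
From triangle TSU: 198 < SU < 402.
Both must hold, so SU lies in the intersection.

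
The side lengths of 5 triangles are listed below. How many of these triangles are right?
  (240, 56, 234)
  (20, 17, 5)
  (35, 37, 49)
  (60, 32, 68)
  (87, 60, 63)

2

(240,56,234): 56²+234² = 57892 > 57600 = 240² → acute
(20,17,5): 5²+17² = 314 < 400 = 20² → obtuse
(35,37,49): 35²+37² = 2594 > 2401 = 49² → acute
(60,32,68): 32²+60² = 4624 = 68² → right
(87,60,63): 60²+63² = 7569 = 87² → right
2 of the 5 are right.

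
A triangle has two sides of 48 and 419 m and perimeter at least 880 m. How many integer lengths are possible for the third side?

Triangle inequality: 371 < x < 467. Perimeter ≥ 880 gives x ≥ 880 − 48 − 419 = 413.
So 413 ≤ x < 467; integers 413 through 466: 54 values.

54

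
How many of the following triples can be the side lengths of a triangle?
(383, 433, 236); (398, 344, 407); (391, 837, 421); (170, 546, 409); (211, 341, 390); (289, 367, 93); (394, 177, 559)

(236,383,433): 236+383 > 433 → valid
(344,398,407): 344+398 > 407 → valid
(391,421,837): 391+421 ≤ 837 → not valid
(170,409,546): 170+409 > 546 → valid
(211,341,390): 211+341 > 390 → valid
(93,289,367): 93+289 > 367 → valid
(177,394,559): 177+394 > 559 → valid
6 of the 7 triples form a triangle.

6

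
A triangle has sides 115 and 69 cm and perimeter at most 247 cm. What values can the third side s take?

46 < s ≤ 63

Triangle inequality alone gives 46 < s < 184.
The perimeter condition gives s ≤ 247 − 115 − 69 = 63.
Intersecting the two: 46 < s ≤ 63.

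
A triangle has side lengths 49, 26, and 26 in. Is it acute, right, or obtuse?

Compare the square of the longest side to the sum of squares of the other two: 26² + 26² = 1352 < 2401 = 49².

obtuse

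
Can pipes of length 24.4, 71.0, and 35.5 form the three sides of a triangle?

The longest side is 71.0, but the other two sum to only 59.9.
59.9 < 71.0, so the triangle inequality fails.

No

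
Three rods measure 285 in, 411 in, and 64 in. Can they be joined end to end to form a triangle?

No

The longest side is 411, but the other two sum to only 349.
349 < 411, so the triangle inequality fails.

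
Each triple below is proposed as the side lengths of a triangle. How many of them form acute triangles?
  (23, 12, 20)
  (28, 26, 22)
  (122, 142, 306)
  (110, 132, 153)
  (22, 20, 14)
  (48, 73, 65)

5

(23,12,20): 12²+20² = 544 > 529 = 23² → acute
(28,26,22): 22²+26² = 1160 > 784 = 28² → acute
(122,142,306): 122+142 ≤ 306, not a triangle
(110,132,153): 110²+132² = 29524 > 23409 = 153² → acute
(22,20,14): 14²+20² = 596 > 484 = 22² → acute
(48,73,65): 48²+65² = 6529 > 5329 = 73² → acute
5 of the 6 are acute.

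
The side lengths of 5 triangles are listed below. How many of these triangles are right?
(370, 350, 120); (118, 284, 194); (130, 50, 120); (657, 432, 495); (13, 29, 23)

3

(370,350,120): 120²+350² = 136900 = 370² → right
(118,284,194): 118²+194² = 51560 < 80656 = 284² → obtuse
(130,50,120): 50²+120² = 16900 = 130² → right
(657,432,495): 432²+495² = 431649 = 657² → right
(13,29,23): 13²+23² = 698 < 841 = 29² → obtuse
3 of the 5 are right.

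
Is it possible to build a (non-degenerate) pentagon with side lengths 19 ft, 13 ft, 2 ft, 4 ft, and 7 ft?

Yes

A pentagon exists iff every side is shorter than the sum of the others — equivalently, the longest side is less than the sum of the rest.
Longest side 19 < 26 (sum of the remaining 4), so yes.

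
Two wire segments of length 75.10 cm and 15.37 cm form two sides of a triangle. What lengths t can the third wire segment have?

59.73 < t < 90.47 (cm)

By the triangle inequality, t must be less than 75.10 + 15.37 = 90.47 and greater than |75.10 − 15.37| = 59.73.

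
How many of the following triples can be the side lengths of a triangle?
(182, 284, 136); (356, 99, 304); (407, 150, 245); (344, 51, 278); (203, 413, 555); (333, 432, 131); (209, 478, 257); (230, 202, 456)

4

(136,182,284): 136+182 > 284 → valid
(99,304,356): 99+304 > 356 → valid
(150,245,407): 150+245 ≤ 407 → not valid
(51,278,344): 51+278 ≤ 344 → not valid
(203,413,555): 203+413 > 555 → valid
(131,333,432): 131+333 > 432 → valid
(209,257,478): 209+257 ≤ 478 → not valid
(202,230,456): 202+230 ≤ 456 → not valid
4 of the 8 triples form a triangle.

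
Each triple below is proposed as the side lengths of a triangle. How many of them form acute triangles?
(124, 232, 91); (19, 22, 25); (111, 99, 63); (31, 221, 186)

(124,232,91): 91+124 ≤ 232, not a triangle
(19,22,25): 19²+22² = 845 > 625 = 25² → acute
(111,99,63): 63²+99² = 13770 > 12321 = 111² → acute
(31,221,186): 31+186 ≤ 221, not a triangle
2 of the 4 are acute.

2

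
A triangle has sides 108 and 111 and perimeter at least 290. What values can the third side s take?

Triangle inequality alone gives 3 < s < 219.
The perimeter condition gives s ≥ 290 − 108 − 111 = 71.
Intersecting the two: 71 ≤ s < 219.

71 ≤ s < 219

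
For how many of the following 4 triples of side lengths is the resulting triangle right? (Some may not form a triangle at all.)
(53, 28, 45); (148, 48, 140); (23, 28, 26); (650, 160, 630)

(53,28,45): 28²+45² = 2809 = 53² → right
(148,48,140): 48²+140² = 21904 = 148² → right
(23,28,26): 23²+26² = 1205 > 784 = 28² → acute
(650,160,630): 160²+630² = 422500 = 650² → right
3 of the 4 are right.

3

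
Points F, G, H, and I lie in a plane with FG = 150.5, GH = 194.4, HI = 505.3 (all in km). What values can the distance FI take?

The maximum is all hops collinear in one direction: 150.5 + 194.4 + 505.3 = 850.2.
The longest hop is 505.3; the others sum to 344.9. Folding the others back against it leaves at least 505.3 − 344.9 = 160.4.

160.4 ≤ FI ≤ 850.2 km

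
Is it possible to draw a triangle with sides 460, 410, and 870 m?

The two shorter sides sum to 870, exactly equal to the longest side 870.
That gives only a degenerate (flat) triangle — the inequality must be strict.

No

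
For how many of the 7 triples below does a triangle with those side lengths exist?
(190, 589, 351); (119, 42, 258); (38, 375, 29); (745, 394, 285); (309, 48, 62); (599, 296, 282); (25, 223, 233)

1

(190,351,589): 190+351 ≤ 589 → not valid
(42,119,258): 42+119 ≤ 258 → not valid
(29,38,375): 29+38 ≤ 375 → not valid
(285,394,745): 285+394 ≤ 745 → not valid
(48,62,309): 48+62 ≤ 309 → not valid
(282,296,599): 282+296 ≤ 599 → not valid
(25,223,233): 25+223 > 233 → valid
1 of the 7 triples forms a triangle.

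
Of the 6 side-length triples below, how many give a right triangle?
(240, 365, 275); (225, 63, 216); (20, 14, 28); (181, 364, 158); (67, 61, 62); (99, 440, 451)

(240,365,275): 240²+275² = 133225 = 365² → right
(225,63,216): 63²+216² = 50625 = 225² → right
(20,14,28): 14²+20² = 596 < 784 = 28² → obtuse
(181,364,158): 158+181 ≤ 364, not a triangle
(67,61,62): 61²+62² = 7565 > 4489 = 67² → acute
(99,440,451): 99²+440² = 203401 = 451² → right
3 of the 6 are right.

3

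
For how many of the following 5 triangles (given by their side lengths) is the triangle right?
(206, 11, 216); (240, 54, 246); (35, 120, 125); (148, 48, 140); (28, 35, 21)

4

(206,11,216): 11²+206² = 42557 < 46656 = 216² → obtuse
(240,54,246): 54²+240² = 60516 = 246² → right
(35,120,125): 35²+120² = 15625 = 125² → right
(148,48,140): 48²+140² = 21904 = 148² → right
(28,35,21): 21²+28² = 1225 = 35² → right
4 of the 5 are right.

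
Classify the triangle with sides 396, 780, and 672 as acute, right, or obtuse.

right

Compare the square of the longest side to the sum of squares of the other two: 396² + 672² = 608400 = 780².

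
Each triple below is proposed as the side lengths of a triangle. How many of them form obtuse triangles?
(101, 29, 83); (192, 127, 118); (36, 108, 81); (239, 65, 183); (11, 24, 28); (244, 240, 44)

5

(101,29,83): 29²+83² = 7730 < 10201 = 101² → obtuse
(192,127,118): 118²+127² = 30053 < 36864 = 192² → obtuse
(36,108,81): 36²+81² = 7857 < 11664 = 108² → obtuse
(239,65,183): 65²+183² = 37714 < 57121 = 239² → obtuse
(11,24,28): 11²+24² = 697 < 784 = 28² → obtuse
(244,240,44): 44²+240² = 59536 = 244² → right
5 of the 6 are obtuse.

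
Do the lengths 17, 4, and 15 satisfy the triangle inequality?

Yes

The longest side is 17, and the other two sum to 19.
Since 19 > 17, the triangle inequality holds.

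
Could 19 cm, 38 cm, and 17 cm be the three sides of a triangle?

The longest side is 38, but the other two sum to only 36.
36 < 38, so the triangle inequality fails.

No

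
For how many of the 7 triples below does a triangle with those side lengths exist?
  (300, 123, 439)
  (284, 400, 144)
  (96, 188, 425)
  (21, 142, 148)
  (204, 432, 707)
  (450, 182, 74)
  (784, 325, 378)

2

(123,300,439): 123+300 ≤ 439 → not valid
(144,284,400): 144+284 > 400 → valid
(96,188,425): 96+188 ≤ 425 → not valid
(21,142,148): 21+142 > 148 → valid
(204,432,707): 204+432 ≤ 707 → not valid
(74,182,450): 74+182 ≤ 450 → not valid
(325,378,784): 325+378 ≤ 784 → not valid
2 of the 7 triples form a triangle.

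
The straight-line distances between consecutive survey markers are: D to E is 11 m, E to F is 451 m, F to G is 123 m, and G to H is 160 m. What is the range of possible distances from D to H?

157 ≤ DH ≤ 745 m

The maximum is all hops collinear in one direction: 11 + 451 + 123 + 160 = 745.
The longest hop is 451; the others sum to 294. Folding the others back against it leaves at least 451 − 294 = 157.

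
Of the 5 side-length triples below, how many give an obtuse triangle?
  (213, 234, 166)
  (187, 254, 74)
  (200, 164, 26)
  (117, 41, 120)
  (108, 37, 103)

1

(213,234,166): 166²+213² = 72925 > 54756 = 234² → acute
(187,254,74): 74²+187² = 40445 < 64516 = 254² → obtuse
(200,164,26): 26+164 ≤ 200, not a triangle
(117,41,120): 41²+117² = 15370 > 14400 = 120² → acute
(108,37,103): 37²+103² = 11978 > 11664 = 108² → acute
1 of the 5 is obtuse.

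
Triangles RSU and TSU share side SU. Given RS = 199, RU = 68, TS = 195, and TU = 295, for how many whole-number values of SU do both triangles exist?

135

From triangle RSU: 131 < SU < 267.
From triangle TSU: 100 < SU < 490.
Intersection: 131 < SU < 267, so integers 132 through 266: 135 values.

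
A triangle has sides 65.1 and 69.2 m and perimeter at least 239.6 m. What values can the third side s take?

105.3 ≤ s < 134.3 m

Triangle inequality alone gives 4.1 < s < 134.3.
The perimeter condition gives s ≥ 239.6 − 65.1 − 69.2 = 105.3.
Intersecting the two: 105.3 ≤ s < 134.3.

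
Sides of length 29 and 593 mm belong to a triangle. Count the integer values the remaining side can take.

57

The third side lies in the open interval (564, 622).
Integers from 565 to 621 inclusive: 621 − 565 + 1 = 57.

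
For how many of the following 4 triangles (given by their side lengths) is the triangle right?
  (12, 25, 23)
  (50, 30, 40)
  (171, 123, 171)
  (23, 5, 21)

(12,25,23): 12²+23² = 673 > 625 = 25² → acute
(50,30,40): 30²+40² = 2500 = 50² → right
(171,123,171): 123²+171² = 44370 > 29241 = 171² → acute
(23,5,21): 5²+21² = 466 < 529 = 23² → obtuse
1 of the 4 is right.

1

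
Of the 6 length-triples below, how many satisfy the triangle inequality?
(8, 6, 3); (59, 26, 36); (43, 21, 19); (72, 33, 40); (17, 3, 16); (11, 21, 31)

5

(3,6,8): 3+6 > 8 → valid
(26,36,59): 26+36 > 59 → valid
(19,21,43): 19+21 ≤ 43 → not valid
(33,40,72): 33+40 > 72 → valid
(3,16,17): 3+16 > 17 → valid
(11,21,31): 11+21 > 31 → valid
5 of the 6 triples form a triangle.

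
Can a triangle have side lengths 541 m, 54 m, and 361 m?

The longest side is 541, but the other two sum to only 415.
415 < 541, so the triangle inequality fails.

No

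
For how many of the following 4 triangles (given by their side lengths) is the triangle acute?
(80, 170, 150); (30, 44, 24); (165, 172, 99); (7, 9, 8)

2

(80,170,150): 80²+150² = 28900 = 170² → right
(30,44,24): 24²+30² = 1476 < 1936 = 44² → obtuse
(165,172,99): 99²+165² = 37026 > 29584 = 172² → acute
(7,9,8): 7²+8² = 113 > 81 = 9² → acute
2 of the 4 are acute.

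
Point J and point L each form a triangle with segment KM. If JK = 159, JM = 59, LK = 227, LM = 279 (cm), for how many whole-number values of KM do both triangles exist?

117

From triangle JKM: 100 < KM < 218.
From triangle LKM: 52 < KM < 506.
Intersection: 100 < KM < 218, so integers 101 through 217: 117 values.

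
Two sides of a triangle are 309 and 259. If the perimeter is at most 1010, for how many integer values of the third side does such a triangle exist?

Triangle inequality: 50 < x < 568. Perimeter ≤ 1010 gives x ≤ 1010 − 309 − 259 = 442.
So 50 < x ≤ 442; integers 51 through 442: 392 values.

392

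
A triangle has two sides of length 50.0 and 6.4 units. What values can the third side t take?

43.6 < t < 56.4 (units)

By the triangle inequality, t must be less than 50.0 + 6.4 = 56.4 and greater than |50.0 − 6.4| = 43.6.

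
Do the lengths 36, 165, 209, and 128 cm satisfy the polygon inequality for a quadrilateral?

Yes

A quadrilateral exists iff every side is shorter than the sum of the others — equivalently, the longest side is less than the sum of the rest.
Longest side 209 < 329 (sum of the remaining 3), so yes.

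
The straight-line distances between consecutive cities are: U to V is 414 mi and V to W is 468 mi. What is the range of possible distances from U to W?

54 ≤ UW ≤ 882 mi

By the triangle inequality, |414 − 468| ≤ UW ≤ 414 + 468.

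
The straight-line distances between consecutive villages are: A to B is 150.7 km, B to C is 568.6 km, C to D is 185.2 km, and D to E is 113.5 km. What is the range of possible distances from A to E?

119.2 ≤ AE ≤ 1018.0 km

The maximum is all hops collinear in one direction: 150.7 + 568.6 + 185.2 + 113.5 = 1018.0.
The longest hop is 568.6; the others sum to 449.4. Folding the others back against it leaves at least 568.6 − 449.4 = 119.2.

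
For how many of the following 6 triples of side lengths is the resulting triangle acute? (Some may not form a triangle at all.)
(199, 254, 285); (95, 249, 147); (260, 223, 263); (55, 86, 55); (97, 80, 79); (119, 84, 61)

(199,254,285): 199²+254² = 104117 > 81225 = 285² → acute
(95,249,147): 95+147 ≤ 249, not a triangle
(260,223,263): 223²+260² = 117329 > 69169 = 263² → acute
(55,86,55): 55²+55² = 6050 < 7396 = 86² → obtuse
(97,80,79): 79²+80² = 12641 > 9409 = 97² → acute
(119,84,61): 61²+84² = 10777 < 14161 = 119² → obtuse
3 of the 6 are acute.

3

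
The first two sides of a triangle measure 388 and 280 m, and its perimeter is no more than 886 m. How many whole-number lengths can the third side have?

110

Triangle inequality: 108 < x < 668. Perimeter ≤ 886 gives x ≤ 886 − 388 − 280 = 218.
So 108 < x ≤ 218; integers 109 through 218: 110 values.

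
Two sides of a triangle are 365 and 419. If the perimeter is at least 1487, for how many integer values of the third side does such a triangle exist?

81

Triangle inequality: 54 < x < 784. Perimeter ≥ 1487 gives x ≥ 1487 − 365 − 419 = 703.
So 703 ≤ x < 784; integers 703 through 783: 81 values.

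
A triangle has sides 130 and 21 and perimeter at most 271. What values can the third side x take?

Triangle inequality alone gives 109 < x < 151.
The perimeter condition gives x ≤ 271 − 130 − 21 = 120.
Intersecting the two: 109 < x ≤ 120.

109 < x ≤ 120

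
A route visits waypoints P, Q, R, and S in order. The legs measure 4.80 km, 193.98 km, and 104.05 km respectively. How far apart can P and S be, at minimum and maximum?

The maximum is all hops collinear in one direction: 4.80 + 193.98 + 104.05 = 302.83.
The longest hop is 193.98; the others sum to 108.85. Folding the others back against it leaves at least 193.98 − 108.85 = 85.13.

85.13 ≤ PS ≤ 302.83 km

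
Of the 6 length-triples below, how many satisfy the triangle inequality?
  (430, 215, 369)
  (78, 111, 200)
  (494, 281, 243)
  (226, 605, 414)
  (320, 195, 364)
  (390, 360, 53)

(215,369,430): 215+369 > 430 → valid
(78,111,200): 78+111 ≤ 200 → not valid
(243,281,494): 243+281 > 494 → valid
(226,414,605): 226+414 > 605 → valid
(195,320,364): 195+320 > 364 → valid
(53,360,390): 53+360 > 390 → valid
5 of the 6 triples form a triangle.

5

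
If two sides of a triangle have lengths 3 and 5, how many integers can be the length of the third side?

5

The third side lies in the open interval (2, 8).
Integers from 3 to 7 inclusive: 7 − 3 + 1 = 5.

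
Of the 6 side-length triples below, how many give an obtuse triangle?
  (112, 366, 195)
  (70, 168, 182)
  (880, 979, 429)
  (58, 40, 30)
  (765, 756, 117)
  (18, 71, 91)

(112,366,195): 112+195 ≤ 366, not a triangle
(70,168,182): 70²+168² = 33124 = 182² → right
(880,979,429): 429²+880² = 958441 = 979² → right
(58,40,30): 30²+40² = 2500 < 3364 = 58² → obtuse
(765,756,117): 117²+756² = 585225 = 765² → right
(18,71,91): 18+71 ≤ 91, not a triangle
1 of the 6 is obtuse.

1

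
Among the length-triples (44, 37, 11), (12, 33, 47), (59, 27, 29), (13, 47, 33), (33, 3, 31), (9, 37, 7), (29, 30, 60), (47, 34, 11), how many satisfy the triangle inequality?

(11,37,44): 11+37 > 44 → valid
(12,33,47): 12+33 ≤ 47 → not valid
(27,29,59): 27+29 ≤ 59 → not valid
(13,33,47): 13+33 ≤ 47 → not valid
(3,31,33): 3+31 > 33 → valid
(7,9,37): 7+9 ≤ 37 → not valid
(29,30,60): 29+30 ≤ 60 → not valid
(11,34,47): 11+34 ≤ 47 → not valid
2 of the 8 triples form a triangle.

2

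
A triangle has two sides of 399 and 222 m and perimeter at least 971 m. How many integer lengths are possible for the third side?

Triangle inequality: 177 < x < 621. Perimeter ≥ 971 gives x ≥ 971 − 399 − 222 = 350.
So 350 ≤ x < 621; integers 350 through 620: 271 values.

271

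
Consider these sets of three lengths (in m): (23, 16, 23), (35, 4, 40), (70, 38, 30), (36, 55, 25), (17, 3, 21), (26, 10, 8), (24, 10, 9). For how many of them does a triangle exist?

(16,23,23): 16+23 > 23 → valid
(4,35,40): 4+35 ≤ 40 → not valid
(30,38,70): 30+38 ≤ 70 → not valid
(25,36,55): 25+36 > 55 → valid
(3,17,21): 3+17 ≤ 21 → not valid
(8,10,26): 8+10 ≤ 26 → not valid
(9,10,24): 9+10 ≤ 24 → not valid
2 of the 7 triples form a triangle.

2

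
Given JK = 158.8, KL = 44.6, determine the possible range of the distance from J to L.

114.2 ≤ JL ≤ 203.4

By the triangle inequality, |158.8 − 44.6| ≤ JL ≤ 158.8 + 44.6.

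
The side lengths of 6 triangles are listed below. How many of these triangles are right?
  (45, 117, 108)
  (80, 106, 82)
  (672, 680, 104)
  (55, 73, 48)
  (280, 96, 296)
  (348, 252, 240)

(45,117,108): 45²+108² = 13689 = 117² → right
(80,106,82): 80²+82² = 13124 > 11236 = 106² → acute
(672,680,104): 104²+672² = 462400 = 680² → right
(55,73,48): 48²+55² = 5329 = 73² → right
(280,96,296): 96²+280² = 87616 = 296² → right
(348,252,240): 240²+252² = 121104 = 348² → right
5 of the 6 are right.

5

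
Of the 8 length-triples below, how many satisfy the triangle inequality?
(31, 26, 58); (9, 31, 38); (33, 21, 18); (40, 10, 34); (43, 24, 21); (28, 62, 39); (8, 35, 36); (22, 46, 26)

7

(26,31,58): 26+31 ≤ 58 → not valid
(9,31,38): 9+31 > 38 → valid
(18,21,33): 18+21 > 33 → valid
(10,34,40): 10+34 > 40 → valid
(21,24,43): 21+24 > 43 → valid
(28,39,62): 28+39 > 62 → valid
(8,35,36): 8+35 > 36 → valid
(22,26,46): 22+26 > 46 → valid
7 of the 8 triples form a triangle.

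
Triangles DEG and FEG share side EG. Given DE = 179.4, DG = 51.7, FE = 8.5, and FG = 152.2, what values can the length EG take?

143.7 < EG < 160.7

From triangle DEG: |179.4 − 51.7| < EG < 179.4 + 51.7, i.e. 127.7 < EG < 231.1.
From triangle FEG: 143.7 < EG < 160.7.
Both must hold, so EG lies in the intersection.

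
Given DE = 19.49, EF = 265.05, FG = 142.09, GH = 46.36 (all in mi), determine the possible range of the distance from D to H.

57.11 ≤ DH ≤ 472.99 mi

The maximum is all hops collinear in one direction: 19.49 + 265.05 + 142.09 + 46.36 = 472.99.
The longest hop is 265.05; the others sum to 207.94. Folding the others back against it leaves at least 265.05 − 207.94 = 57.11.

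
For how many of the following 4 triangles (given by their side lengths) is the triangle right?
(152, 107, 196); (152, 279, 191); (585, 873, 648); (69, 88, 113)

1

(152,107,196): 107²+152² = 34553 < 38416 = 196² → obtuse
(152,279,191): 152²+191² = 59585 < 77841 = 279² → obtuse
(585,873,648): 585²+648² = 762129 = 873² → right
(69,88,113): 69²+88² = 12505 < 12769 = 113² → obtuse
1 of the 4 is right.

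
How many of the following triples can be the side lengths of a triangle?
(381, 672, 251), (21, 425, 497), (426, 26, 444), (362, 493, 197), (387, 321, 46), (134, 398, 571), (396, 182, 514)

(251,381,672): 251+381 ≤ 672 → not valid
(21,425,497): 21+425 ≤ 497 → not valid
(26,426,444): 26+426 > 444 → valid
(197,362,493): 197+362 > 493 → valid
(46,321,387): 46+321 ≤ 387 → not valid
(134,398,571): 134+398 ≤ 571 → not valid
(182,396,514): 182+396 > 514 → valid
3 of the 7 triples form a triangle.

3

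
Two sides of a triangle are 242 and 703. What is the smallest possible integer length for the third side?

462

The third side must be strictly greater than |242 − 703| = 461.
The smallest integer above 461 is 462.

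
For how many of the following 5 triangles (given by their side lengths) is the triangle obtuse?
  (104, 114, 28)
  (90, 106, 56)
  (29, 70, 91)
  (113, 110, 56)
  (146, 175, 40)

(104,114,28): 28²+104² = 11600 < 12996 = 114² → obtuse
(90,106,56): 56²+90² = 11236 = 106² → right
(29,70,91): 29²+70² = 5741 < 8281 = 91² → obtuse
(113,110,56): 56²+110² = 15236 > 12769 = 113² → acute
(146,175,40): 40²+146² = 22916 < 30625 = 175² → obtuse
3 of the 5 are obtuse.

3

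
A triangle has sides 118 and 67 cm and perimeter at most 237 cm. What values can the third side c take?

51 < c ≤ 52 cm

Triangle inequality alone gives 51 < c < 185.
The perimeter condition gives c ≤ 237 − 118 − 67 = 52.
Intersecting the two: 51 < c ≤ 52.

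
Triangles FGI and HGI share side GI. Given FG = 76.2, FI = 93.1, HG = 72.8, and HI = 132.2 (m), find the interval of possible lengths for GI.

From triangle FGI: |76.2 − 93.1| < GI < 76.2 + 93.1, i.e. 16.9 < GI < 169.3.
From triangle HGI: 59.4 < GI < 205.0.
Both must hold, so GI lies in the intersection.

59.4 < GI < 169.3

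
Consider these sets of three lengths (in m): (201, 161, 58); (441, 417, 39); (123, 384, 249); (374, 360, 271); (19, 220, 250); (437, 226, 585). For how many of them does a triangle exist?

(58,161,201): 58+161 > 201 → valid
(39,417,441): 39+417 > 441 → valid
(123,249,384): 123+249 ≤ 384 → not valid
(271,360,374): 271+360 > 374 → valid
(19,220,250): 19+220 ≤ 250 → not valid
(226,437,585): 226+437 > 585 → valid
4 of the 6 triples form a triangle.

4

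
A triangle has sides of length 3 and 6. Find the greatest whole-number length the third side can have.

8

The third side must be strictly less than 3 + 6 = 9.
The largest integer below 9 is 8.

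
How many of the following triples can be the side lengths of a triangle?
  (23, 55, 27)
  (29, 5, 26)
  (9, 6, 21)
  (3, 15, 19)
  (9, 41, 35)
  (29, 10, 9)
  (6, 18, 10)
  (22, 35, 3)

(23,27,55): 23+27 ≤ 55 → not valid
(5,26,29): 5+26 > 29 → valid
(6,9,21): 6+9 ≤ 21 → not valid
(3,15,19): 3+15 ≤ 19 → not valid
(9,35,41): 9+35 > 41 → valid
(9,10,29): 9+10 ≤ 29 → not valid
(6,10,18): 6+10 ≤ 18 → not valid
(3,22,35): 3+22 ≤ 35 → not valid
2 of the 8 triples form a triangle.

2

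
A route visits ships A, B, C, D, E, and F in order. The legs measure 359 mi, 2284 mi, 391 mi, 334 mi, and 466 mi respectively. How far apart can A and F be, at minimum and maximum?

The maximum is all hops collinear in one direction: 359 + 2284 + 391 + 334 + 466 = 3834.
The longest hop is 2284; the others sum to 1550. Folding the others back against it leaves at least 2284 − 1550 = 734.

734 ≤ AF ≤ 3834 mi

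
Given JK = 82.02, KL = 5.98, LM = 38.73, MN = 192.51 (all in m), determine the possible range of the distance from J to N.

65.78 ≤ JN ≤ 319.24 m

The maximum is all hops collinear in one direction: 82.02 + 5.98 + 38.73 + 192.51 = 319.24.
The longest hop is 192.51; the others sum to 126.73. Folding the others back against it leaves at least 192.51 − 126.73 = 65.78.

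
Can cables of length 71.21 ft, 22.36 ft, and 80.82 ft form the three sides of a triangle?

Yes

The longest side is 80.82, and the other two sum to 93.57.
Since 93.57 > 80.82, the triangle inequality holds.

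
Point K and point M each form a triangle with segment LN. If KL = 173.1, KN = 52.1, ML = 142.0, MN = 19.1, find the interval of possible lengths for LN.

From triangle KLN: |173.1 − 52.1| < LN < 173.1 + 52.1, i.e. 121.0 < LN < 225.2.
From triangle MLN: 122.9 < LN < 161.1.
Both must hold, so LN lies in the intersection.

122.9 < LN < 161.1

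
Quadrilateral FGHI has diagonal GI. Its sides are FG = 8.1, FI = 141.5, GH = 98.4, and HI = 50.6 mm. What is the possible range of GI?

133.4 < GI < 149.0

From triangle FGI: |8.1 − 141.5| < GI < 8.1 + 141.5, i.e. 133.4 < GI < 149.6.
From triangle HGI: 47.8 < GI < 149.0.
Both must hold, so GI lies in the intersection.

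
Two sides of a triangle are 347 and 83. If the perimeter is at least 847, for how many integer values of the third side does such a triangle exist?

13

Triangle inequality: 264 < x < 430. Perimeter ≥ 847 gives x ≥ 847 − 347 − 83 = 417.
So 417 ≤ x < 430; integers 417 through 429: 13 values.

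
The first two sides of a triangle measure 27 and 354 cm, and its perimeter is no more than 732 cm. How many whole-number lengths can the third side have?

24

Triangle inequality: 327 < x < 381. Perimeter ≤ 732 gives x ≤ 732 − 27 − 354 = 351.
So 327 < x ≤ 351; integers 328 through 351: 24 values.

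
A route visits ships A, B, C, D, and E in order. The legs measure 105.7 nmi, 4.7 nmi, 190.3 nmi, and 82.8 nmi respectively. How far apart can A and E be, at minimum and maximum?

The maximum is all hops collinear in one direction: 105.7 + 4.7 + 190.3 + 82.8 = 383.5.
The longest hop is 190.3; the others sum to 193.2. Since 190.3 ≤ 193.2, the path can fold back on itself completely, so the minimum distance is 0.

0 ≤ AE ≤ 383.5 nmi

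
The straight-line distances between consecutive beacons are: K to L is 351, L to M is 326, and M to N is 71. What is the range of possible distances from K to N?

The maximum is all hops collinear in one direction: 351 + 326 + 71 = 748.
The longest hop is 351; the others sum to 397. Since 351 ≤ 397, the path can fold back on itself completely, so the minimum distance is 0.

0 ≤ KN ≤ 748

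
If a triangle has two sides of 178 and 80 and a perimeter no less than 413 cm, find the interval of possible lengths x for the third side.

Triangle inequality alone gives 98 < x < 258.
The perimeter condition gives x ≥ 413 − 178 − 80 = 155.
Intersecting the two: 155 ≤ x < 258.

155 ≤ x < 258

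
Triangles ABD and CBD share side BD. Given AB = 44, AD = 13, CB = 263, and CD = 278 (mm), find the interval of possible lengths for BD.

From triangle ABD: |44 − 13| < BD < 44 + 13, i.e. 31 < BD < 57.
From triangle CBD: 15 < BD < 541.
Both must hold, so BD lies in the intersection.

31 < BD < 57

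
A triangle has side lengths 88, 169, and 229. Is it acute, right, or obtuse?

obtuse

Compare the square of the longest side to the sum of squares of the other two: 88² + 169² = 36305 < 52441 = 229².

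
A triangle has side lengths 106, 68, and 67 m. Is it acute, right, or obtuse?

Compare the square of the longest side to the sum of squares of the other two: 67² + 68² = 9113 < 11236 = 106².

obtuse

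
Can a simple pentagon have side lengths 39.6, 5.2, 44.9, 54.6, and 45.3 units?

A pentagon exists iff every side is shorter than the sum of the others — equivalently, the longest side is less than the sum of the rest.
Longest side 54.6 < 135.0 (sum of the remaining 4), so yes.

Yes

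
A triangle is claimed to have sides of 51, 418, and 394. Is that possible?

Yes

The longest side is 418, and the other two sum to 445.
Since 445 > 418, the triangle inequality holds.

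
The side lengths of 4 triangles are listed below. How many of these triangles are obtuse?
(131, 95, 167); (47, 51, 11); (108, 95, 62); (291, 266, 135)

(131,95,167): 95²+131² = 26186 < 27889 = 167² → obtuse
(47,51,11): 11²+47² = 2330 < 2601 = 51² → obtuse
(108,95,62): 62²+95² = 12869 > 11664 = 108² → acute
(291,266,135): 135²+266² = 88981 > 84681 = 291² → acute
2 of the 4 are obtuse.

2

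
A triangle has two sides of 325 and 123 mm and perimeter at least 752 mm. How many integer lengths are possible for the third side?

144

Triangle inequality: 202 < x < 448. Perimeter ≥ 752 gives x ≥ 752 − 325 − 123 = 304.
So 304 ≤ x < 448; integers 304 through 447: 144 values.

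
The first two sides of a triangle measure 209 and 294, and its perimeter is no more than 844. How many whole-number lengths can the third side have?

256

Triangle inequality: 85 < x < 503. Perimeter ≤ 844 gives x ≤ 844 − 209 − 294 = 341.
So 85 < x ≤ 341; integers 86 through 341: 256 values.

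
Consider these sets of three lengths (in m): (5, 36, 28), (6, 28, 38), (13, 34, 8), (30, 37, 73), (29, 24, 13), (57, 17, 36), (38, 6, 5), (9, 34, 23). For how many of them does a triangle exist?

(5,28,36): 5+28 ≤ 36 → not valid
(6,28,38): 6+28 ≤ 38 → not valid
(8,13,34): 8+13 ≤ 34 → not valid
(30,37,73): 30+37 ≤ 73 → not valid
(13,24,29): 13+24 > 29 → valid
(17,36,57): 17+36 ≤ 57 → not valid
(5,6,38): 5+6 ≤ 38 → not valid
(9,23,34): 9+23 ≤ 34 → not valid
1 of the 8 triples forms a triangle.

1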